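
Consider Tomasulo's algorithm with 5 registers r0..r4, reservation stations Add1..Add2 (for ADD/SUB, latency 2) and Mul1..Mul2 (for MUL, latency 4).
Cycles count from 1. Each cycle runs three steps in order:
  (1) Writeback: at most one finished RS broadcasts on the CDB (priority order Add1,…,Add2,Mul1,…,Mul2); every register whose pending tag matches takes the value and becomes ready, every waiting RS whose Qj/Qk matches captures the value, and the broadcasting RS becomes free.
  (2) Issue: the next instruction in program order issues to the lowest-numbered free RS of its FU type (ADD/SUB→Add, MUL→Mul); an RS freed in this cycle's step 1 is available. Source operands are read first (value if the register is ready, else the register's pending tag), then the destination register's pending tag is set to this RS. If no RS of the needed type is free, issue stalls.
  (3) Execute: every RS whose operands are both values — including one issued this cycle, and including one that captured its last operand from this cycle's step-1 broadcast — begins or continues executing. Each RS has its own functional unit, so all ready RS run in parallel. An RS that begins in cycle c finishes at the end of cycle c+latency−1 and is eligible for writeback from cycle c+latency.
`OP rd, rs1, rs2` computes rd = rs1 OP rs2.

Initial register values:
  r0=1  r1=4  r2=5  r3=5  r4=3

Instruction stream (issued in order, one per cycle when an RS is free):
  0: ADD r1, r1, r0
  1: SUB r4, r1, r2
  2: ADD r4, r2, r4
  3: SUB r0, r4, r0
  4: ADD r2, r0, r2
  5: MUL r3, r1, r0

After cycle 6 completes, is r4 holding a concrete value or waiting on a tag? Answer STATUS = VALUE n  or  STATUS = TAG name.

cycle 1: issue ADD r1<-Add1 // r0:1,r1:Add1,r2:5,r3:5,r4:3
cycle 2: issue SUB r4<-Add2 // r0:1,r1:Add1,r2:5,r3:5,r4:Add2
cycle 3: CDB Add1=5; issue ADD r4<-Add1 // r0:1,r1:5,r2:5,r3:5,r4:Add1
cycle 4: stall // r0:1,r1:5,r2:5,r3:5,r4:Add1
cycle 5: CDB Add2=0; issue SUB r0<-Add2 // r0:Add2,r1:5,r2:5,r3:5,r4:Add1
cycle 6: stall // r0:Add2,r1:5,r2:5,r3:5,r4:Add1

STATUS = TAG Add1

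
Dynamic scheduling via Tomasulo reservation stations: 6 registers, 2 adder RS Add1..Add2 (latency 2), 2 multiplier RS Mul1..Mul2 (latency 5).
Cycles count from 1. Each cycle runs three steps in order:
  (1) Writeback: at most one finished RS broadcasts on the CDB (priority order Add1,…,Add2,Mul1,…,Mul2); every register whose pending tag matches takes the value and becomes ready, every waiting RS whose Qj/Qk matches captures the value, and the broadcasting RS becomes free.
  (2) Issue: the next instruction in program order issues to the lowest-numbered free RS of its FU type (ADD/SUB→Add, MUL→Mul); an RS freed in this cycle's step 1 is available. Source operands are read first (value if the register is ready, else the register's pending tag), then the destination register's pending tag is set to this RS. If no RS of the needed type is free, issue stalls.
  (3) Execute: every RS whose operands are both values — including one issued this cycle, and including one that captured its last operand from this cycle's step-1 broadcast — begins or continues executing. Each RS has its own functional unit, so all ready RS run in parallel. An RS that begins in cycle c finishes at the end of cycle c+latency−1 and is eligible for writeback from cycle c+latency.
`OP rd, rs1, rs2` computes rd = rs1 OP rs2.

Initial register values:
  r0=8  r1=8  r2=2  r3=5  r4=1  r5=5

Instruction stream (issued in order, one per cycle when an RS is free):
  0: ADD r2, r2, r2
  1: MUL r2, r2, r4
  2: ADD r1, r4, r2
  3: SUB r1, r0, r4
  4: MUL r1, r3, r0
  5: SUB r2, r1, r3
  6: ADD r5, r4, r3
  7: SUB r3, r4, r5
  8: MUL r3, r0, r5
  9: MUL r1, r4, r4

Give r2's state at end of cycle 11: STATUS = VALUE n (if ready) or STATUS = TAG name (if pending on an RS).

c1: issue ADD r2<-Add1 | r0:8,r1:8,r2:Add1,r3:5,r4:1,r5:5
c2: issue MUL r2<-Mul1 | r0:8,r1:8,r2:Mul1,r3:5,r4:1,r5:5
c3: CDB Add1=4; issue ADD r1<-Add1 | r0:8,r1:Add1,r2:Mul1,r3:5,r4:1,r5:5
c4: issue SUB r1<-Add2 | r0:8,r1:Add2,r2:Mul1,r3:5,r4:1,r5:5
c5: issue MUL r1<-Mul2 | r0:8,r1:Mul2,r2:Mul1,r3:5,r4:1,r5:5
c6: CDB Add2=7; issue SUB r2<-Add2 | r0:8,r1:Mul2,r2:Add2,r3:5,r4:1,r5:5
c7: stall | r0:8,r1:Mul2,r2:Add2,r3:5,r4:1,r5:5
c8: CDB Mul1=4; stall | r0:8,r1:Mul2,r2:Add2,r3:5,r4:1,r5:5
c9: stall | r0:8,r1:Mul2,r2:Add2,r3:5,r4:1,r5:5
c10: CDB Add1=5; issue ADD r5<-Add1 | r0:8,r1:Mul2,r2:Add2,r3:5,r4:1,r5:Add1
c11: CDB Mul2=40; stall | r0:8,r1:40,r2:Add2,r3:5,r4:1,r5:Add1

STATUS = TAG Add2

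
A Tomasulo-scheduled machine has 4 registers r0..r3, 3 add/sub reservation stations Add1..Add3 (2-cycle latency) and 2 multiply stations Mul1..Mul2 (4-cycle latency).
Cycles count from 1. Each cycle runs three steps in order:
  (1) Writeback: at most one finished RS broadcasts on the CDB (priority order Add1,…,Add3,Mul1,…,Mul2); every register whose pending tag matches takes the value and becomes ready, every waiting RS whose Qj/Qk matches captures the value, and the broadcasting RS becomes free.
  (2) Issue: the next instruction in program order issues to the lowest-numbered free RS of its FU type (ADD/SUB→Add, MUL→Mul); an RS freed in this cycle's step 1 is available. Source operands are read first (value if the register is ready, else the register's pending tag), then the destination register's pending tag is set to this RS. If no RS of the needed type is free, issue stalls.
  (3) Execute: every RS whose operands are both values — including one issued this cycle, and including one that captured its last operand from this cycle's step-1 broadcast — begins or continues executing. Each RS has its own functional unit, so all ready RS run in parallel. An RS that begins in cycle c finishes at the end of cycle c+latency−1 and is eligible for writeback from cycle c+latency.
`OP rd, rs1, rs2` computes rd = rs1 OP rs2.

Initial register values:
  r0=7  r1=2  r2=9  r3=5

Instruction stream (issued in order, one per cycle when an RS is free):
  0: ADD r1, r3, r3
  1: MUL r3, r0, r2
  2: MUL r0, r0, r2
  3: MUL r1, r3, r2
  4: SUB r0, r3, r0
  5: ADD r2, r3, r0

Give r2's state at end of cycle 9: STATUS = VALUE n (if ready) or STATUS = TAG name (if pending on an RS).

cycle 1: issue ADD r1<-Add1 // r0:7,r1:Add1,r2:9,r3:5
cycle 2: issue MUL r3<-Mul1 // r0:7,r1:Add1,r2:9,r3:Mul1
cycle 3: CDB Add1=10; issue MUL r0<-Mul2 // r0:Mul2,r1:10,r2:9,r3:Mul1
cycle 4: stall // r0:Mul2,r1:10,r2:9,r3:Mul1
cycle 5: stall // r0:Mul2,r1:10,r2:9,r3:Mul1
cycle 6: CDB Mul1=63; issue MUL r1<-Mul1 // r0:Mul2,r1:Mul1,r2:9,r3:63
cycle 7: CDB Mul2=63; issue SUB r0<-Add1 // r0:Add1,r1:Mul1,r2:9,r3:63
cycle 8: issue ADD r2<-Add2 // r0:Add1,r1:Mul1,r2:Add2,r3:63
cycle 9: CDB Add1=0 // r0:0,r1:Mul1,r2:Add2,r3:63

STATUS = TAG Add2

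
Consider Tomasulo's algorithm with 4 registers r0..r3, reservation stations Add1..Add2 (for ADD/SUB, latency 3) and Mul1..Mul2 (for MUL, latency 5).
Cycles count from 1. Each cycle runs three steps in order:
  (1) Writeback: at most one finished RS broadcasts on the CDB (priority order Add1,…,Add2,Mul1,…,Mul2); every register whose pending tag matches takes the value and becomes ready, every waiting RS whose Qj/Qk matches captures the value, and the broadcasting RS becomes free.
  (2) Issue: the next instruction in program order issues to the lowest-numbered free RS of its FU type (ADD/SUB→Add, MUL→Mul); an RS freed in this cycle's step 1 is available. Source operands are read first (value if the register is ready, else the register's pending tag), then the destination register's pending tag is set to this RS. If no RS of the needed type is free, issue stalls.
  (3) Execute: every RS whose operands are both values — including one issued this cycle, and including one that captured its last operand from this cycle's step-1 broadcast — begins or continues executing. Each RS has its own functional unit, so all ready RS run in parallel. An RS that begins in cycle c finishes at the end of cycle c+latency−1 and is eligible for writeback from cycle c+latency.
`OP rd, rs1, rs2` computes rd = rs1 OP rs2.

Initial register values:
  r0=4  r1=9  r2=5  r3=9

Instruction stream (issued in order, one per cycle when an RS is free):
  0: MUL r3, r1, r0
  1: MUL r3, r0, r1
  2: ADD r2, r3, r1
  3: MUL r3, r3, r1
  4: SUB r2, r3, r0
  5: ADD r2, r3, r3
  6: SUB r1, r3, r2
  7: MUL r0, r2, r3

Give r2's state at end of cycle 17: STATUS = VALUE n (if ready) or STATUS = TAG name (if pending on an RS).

  c1: issue MUL r3<-Mul1  regs: r0:4,r1:9,r2:5,r3:Mul1
  c2: issue MUL r3<-Mul2  regs: r0:4,r1:9,r2:5,r3:Mul2
  c3: issue ADD r2<-Add1  regs: r0:4,r1:9,r2:Add1,r3:Mul2
  c4: stall  regs: r0:4,r1:9,r2:Add1,r3:Mul2
  c5: stall  regs: r0:4,r1:9,r2:Add1,r3:Mul2
  c6: CDB Mul1=36; issue MUL r3<-Mul1  regs: r0:4,r1:9,r2:Add1,r3:Mul1
  c7: CDB Mul2=36; issue SUB r2<-Add2  regs: r0:4,r1:9,r2:Add2,r3:Mul1
  c8: stall  regs: r0:4,r1:9,r2:Add2,r3:Mul1
  c9: stall  regs: r0:4,r1:9,r2:Add2,r3:Mul1
  c10: CDB Add1=45; issue ADD r2<-Add1  regs: r0:4,r1:9,r2:Add1,r3:Mul1
  c11: stall  regs: r0:4,r1:9,r2:Add1,r3:Mul1
  c12: CDB Mul1=324; stall  regs: r0:4,r1:9,r2:Add1,r3:324
  c13: stall  regs: r0:4,r1:9,r2:Add1,r3:324
  c14: stall  regs: r0:4,r1:9,r2:Add1,r3:324
  c15: CDB Add1=648; issue SUB r1<-Add1  regs: r0:4,r1:Add1,r2:648,r3:324
  c16: CDB Add2=320; issue MUL r0<-Mul1  regs: r0:Mul1,r1:Add1,r2:648,r3:324
  c17: -  regs: r0:Mul1,r1:Add1,r2:648,r3:324

STATUS = VALUE 648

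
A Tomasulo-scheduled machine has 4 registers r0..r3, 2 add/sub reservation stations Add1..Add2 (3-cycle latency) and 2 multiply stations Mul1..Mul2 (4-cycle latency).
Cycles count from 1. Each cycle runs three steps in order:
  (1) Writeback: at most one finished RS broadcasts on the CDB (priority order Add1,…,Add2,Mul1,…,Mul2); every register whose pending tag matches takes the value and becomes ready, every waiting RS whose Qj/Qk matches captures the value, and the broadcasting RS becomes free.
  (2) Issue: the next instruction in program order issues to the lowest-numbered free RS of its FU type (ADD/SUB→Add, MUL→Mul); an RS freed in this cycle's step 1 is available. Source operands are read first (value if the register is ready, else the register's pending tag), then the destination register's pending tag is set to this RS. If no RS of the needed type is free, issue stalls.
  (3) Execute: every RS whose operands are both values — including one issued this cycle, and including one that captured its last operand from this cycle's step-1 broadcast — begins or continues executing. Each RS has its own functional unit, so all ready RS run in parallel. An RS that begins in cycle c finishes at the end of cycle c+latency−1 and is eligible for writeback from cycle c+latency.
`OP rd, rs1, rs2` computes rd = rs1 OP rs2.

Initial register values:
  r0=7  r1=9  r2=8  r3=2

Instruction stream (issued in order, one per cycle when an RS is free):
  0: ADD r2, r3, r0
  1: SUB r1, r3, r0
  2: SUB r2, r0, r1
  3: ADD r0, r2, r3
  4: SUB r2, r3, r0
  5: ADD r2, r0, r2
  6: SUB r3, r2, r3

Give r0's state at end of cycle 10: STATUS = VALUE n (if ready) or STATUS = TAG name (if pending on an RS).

STATUS = TAG Add2

c1: issue ADD r2<-Add1 | r0:7,r1:9,r2:Add1,r3:2
c2: issue SUB r1<-Add2 | r0:7,r1:Add2,r2:Add1,r3:2
c3: stall | r0:7,r1:Add2,r2:Add1,r3:2
c4: CDB Add1=9; issue SUB r2<-Add1 | r0:7,r1:Add2,r2:Add1,r3:2
c5: CDB Add2=-5; issue ADD r0<-Add2 | r0:Add2,r1:-5,r2:Add1,r3:2
c6: stall | r0:Add2,r1:-5,r2:Add1,r3:2
c7: stall | r0:Add2,r1:-5,r2:Add1,r3:2
c8: CDB Add1=12; issue SUB r2<-Add1 | r0:Add2,r1:-5,r2:Add1,r3:2
c9: stall | r0:Add2,r1:-5,r2:Add1,r3:2
c10: stall | r0:Add2,r1:-5,r2:Add1,r3:2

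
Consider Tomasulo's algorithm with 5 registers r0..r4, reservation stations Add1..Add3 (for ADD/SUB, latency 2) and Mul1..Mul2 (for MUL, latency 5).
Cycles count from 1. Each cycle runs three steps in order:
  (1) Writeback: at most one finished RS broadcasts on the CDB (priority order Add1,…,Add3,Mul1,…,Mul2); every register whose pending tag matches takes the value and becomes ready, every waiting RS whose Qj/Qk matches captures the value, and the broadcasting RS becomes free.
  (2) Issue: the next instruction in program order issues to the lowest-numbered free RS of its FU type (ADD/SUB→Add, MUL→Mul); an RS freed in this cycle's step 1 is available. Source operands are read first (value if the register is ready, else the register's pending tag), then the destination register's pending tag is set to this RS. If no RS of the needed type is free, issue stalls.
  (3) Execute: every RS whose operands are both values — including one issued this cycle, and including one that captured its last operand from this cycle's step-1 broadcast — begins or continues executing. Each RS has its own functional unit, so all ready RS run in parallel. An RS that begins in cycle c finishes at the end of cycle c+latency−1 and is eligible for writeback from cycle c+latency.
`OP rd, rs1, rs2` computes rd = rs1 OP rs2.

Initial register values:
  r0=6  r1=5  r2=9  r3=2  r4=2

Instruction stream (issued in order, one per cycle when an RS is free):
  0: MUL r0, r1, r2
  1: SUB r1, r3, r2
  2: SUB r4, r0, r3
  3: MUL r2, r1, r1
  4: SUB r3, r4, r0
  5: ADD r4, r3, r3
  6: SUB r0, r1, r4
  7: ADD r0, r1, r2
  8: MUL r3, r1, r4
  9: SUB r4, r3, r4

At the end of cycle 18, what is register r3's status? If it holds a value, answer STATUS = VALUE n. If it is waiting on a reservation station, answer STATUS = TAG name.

c1: issue MUL r0<-Mul1 | r0:Mul1,r1:5,r2:9,r3:2,r4:2
c2: issue SUB r1<-Add1 | r0:Mul1,r1:Add1,r2:9,r3:2,r4:2
c3: issue SUB r4<-Add2 | r0:Mul1,r1:Add1,r2:9,r3:2,r4:Add2
c4: CDB Add1=-7; issue MUL r2<-Mul2 | r0:Mul1,r1:-7,r2:Mul2,r3:2,r4:Add2
c5: issue SUB r3<-Add1 | r0:Mul1,r1:-7,r2:Mul2,r3:Add1,r4:Add2
c6: CDB Mul1=45; issue ADD r4<-Add3 | r0:45,r1:-7,r2:Mul2,r3:Add1,r4:Add3
c7: stall | r0:45,r1:-7,r2:Mul2,r3:Add1,r4:Add3
c8: CDB Add2=43; issue SUB r0<-Add2 | r0:Add2,r1:-7,r2:Mul2,r3:Add1,r4:Add3
c9: CDB Mul2=49; stall | r0:Add2,r1:-7,r2:49,r3:Add1,r4:Add3
c10: CDB Add1=-2; issue ADD r0<-Add1 | r0:Add1,r1:-7,r2:49,r3:-2,r4:Add3
c11: issue MUL r3<-Mul1 | r0:Add1,r1:-7,r2:49,r3:Mul1,r4:Add3
c12: CDB Add1=42; issue SUB r4<-Add1 | r0:42,r1:-7,r2:49,r3:Mul1,r4:Add1
c13: CDB Add3=-4 | r0:42,r1:-7,r2:49,r3:Mul1,r4:Add1
c14: - | r0:42,r1:-7,r2:49,r3:Mul1,r4:Add1
c15: CDB Add2=-3 | r0:42,r1:-7,r2:49,r3:Mul1,r4:Add1
c16: - | r0:42,r1:-7,r2:49,r3:Mul1,r4:Add1
c17: - | r0:42,r1:-7,r2:49,r3:Mul1,r4:Add1
c18: CDB Mul1=28 | r0:42,r1:-7,r2:49,r3:28,r4:Add1

STATUS = VALUE 28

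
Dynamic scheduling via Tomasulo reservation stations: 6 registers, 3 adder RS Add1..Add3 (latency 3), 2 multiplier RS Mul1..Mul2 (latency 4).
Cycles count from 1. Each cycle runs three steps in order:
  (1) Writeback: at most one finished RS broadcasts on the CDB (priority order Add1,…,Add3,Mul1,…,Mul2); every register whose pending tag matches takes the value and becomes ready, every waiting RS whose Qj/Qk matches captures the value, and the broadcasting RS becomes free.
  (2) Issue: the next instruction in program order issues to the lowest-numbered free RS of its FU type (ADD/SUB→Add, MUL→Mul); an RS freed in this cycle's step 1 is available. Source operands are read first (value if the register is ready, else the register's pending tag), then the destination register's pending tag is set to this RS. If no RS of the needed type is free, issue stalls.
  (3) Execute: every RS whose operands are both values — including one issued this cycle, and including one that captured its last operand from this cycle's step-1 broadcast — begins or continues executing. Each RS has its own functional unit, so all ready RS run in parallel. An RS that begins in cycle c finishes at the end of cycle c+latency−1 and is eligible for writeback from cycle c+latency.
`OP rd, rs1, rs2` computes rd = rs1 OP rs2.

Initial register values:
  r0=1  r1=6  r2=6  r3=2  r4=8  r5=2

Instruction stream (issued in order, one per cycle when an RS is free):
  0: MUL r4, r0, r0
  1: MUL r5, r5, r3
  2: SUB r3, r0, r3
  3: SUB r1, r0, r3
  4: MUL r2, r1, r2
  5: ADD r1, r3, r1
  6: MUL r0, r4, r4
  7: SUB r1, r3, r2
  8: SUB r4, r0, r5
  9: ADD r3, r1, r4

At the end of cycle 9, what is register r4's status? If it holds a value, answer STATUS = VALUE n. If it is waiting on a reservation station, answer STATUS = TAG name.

  c1: issue MUL r4<-Mul1  regs: r0:1,r1:6,r2:6,r3:2,r4:Mul1,r5:2
  c2: issue MUL r5<-Mul2  regs: r0:1,r1:6,r2:6,r3:2,r4:Mul1,r5:Mul2
  c3: issue SUB r3<-Add1  regs: r0:1,r1:6,r2:6,r3:Add1,r4:Mul1,r5:Mul2
  c4: issue SUB r1<-Add2  regs: r0:1,r1:Add2,r2:6,r3:Add1,r4:Mul1,r5:Mul2
  c5: CDB Mul1=1; issue MUL r2<-Mul1  regs: r0:1,r1:Add2,r2:Mul1,r3:Add1,r4:1,r5:Mul2
  c6: CDB Add1=-1; issue ADD r1<-Add1  regs: r0:1,r1:Add1,r2:Mul1,r3:-1,r4:1,r5:Mul2
  c7: CDB Mul2=4; issue MUL r0<-Mul2  regs: r0:Mul2,r1:Add1,r2:Mul1,r3:-1,r4:1,r5:4
  c8: issue SUB r1<-Add3  regs: r0:Mul2,r1:Add3,r2:Mul1,r3:-1,r4:1,r5:4
  c9: CDB Add2=2; issue SUB r4<-Add2  regs: r0:Mul2,r1:Add3,r2:Mul1,r3:-1,r4:Add2,r5:4

STATUS = TAG Add2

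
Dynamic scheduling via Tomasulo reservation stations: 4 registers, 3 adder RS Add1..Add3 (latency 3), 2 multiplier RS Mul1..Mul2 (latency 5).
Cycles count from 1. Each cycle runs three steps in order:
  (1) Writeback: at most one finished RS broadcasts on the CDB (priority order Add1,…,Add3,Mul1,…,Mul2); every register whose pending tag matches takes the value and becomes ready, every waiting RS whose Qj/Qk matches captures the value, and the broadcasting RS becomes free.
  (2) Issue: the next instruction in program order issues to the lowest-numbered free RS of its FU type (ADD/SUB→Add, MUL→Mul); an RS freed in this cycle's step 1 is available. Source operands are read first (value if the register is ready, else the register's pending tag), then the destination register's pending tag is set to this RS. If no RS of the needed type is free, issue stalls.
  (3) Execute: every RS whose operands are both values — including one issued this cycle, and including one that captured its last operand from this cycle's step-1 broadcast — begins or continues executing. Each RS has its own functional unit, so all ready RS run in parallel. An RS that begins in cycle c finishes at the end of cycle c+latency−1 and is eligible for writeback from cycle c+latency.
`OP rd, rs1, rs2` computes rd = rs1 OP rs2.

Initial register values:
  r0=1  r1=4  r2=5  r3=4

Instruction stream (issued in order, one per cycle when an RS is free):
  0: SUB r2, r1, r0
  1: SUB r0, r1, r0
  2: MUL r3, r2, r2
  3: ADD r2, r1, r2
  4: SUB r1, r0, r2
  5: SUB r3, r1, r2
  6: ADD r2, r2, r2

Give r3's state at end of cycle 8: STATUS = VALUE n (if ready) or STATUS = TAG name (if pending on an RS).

STATUS = TAG Add3

cycle 1: issue SUB r2<-Add1 // r0:1,r1:4,r2:Add1,r3:4
cycle 2: issue SUB r0<-Add2 // r0:Add2,r1:4,r2:Add1,r3:4
cycle 3: issue MUL r3<-Mul1 // r0:Add2,r1:4,r2:Add1,r3:Mul1
cycle 4: CDB Add1=3; issue ADD r2<-Add1 // r0:Add2,r1:4,r2:Add1,r3:Mul1
cycle 5: CDB Add2=3; issue SUB r1<-Add2 // r0:3,r1:Add2,r2:Add1,r3:Mul1
cycle 6: issue SUB r3<-Add3 // r0:3,r1:Add2,r2:Add1,r3:Add3
cycle 7: CDB Add1=7; issue ADD r2<-Add1 // r0:3,r1:Add2,r2:Add1,r3:Add3
cycle 8: - // r0:3,r1:Add2,r2:Add1,r3:Add3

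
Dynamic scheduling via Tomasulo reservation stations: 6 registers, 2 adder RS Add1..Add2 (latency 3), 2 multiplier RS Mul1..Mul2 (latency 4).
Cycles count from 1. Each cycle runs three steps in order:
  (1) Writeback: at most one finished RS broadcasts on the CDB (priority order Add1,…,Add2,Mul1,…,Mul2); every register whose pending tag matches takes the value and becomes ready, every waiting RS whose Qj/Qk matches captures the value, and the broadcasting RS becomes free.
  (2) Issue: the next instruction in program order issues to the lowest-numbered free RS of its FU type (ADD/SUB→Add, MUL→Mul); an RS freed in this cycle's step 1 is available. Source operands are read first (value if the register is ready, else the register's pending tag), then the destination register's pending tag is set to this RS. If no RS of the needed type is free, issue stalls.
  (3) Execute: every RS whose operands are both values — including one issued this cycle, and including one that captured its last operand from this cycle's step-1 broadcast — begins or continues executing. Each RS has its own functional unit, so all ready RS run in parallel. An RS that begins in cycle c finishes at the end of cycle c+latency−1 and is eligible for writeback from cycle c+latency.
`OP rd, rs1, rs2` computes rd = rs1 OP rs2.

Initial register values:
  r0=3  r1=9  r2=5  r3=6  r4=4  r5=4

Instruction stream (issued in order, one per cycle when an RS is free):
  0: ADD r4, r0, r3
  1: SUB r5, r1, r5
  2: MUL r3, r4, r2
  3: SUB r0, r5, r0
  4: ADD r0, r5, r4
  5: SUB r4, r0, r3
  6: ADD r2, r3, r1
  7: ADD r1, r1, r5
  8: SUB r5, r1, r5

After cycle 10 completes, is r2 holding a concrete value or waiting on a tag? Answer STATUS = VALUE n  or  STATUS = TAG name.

cycle 1: issue ADD r4<-Add1 // r0:3,r1:9,r2:5,r3:6,r4:Add1,r5:4
cycle 2: issue SUB r5<-Add2 // r0:3,r1:9,r2:5,r3:6,r4:Add1,r5:Add2
cycle 3: issue MUL r3<-Mul1 // r0:3,r1:9,r2:5,r3:Mul1,r4:Add1,r5:Add2
cycle 4: CDB Add1=9; issue SUB r0<-Add1 // r0:Add1,r1:9,r2:5,r3:Mul1,r4:9,r5:Add2
cycle 5: CDB Add2=5; issue ADD r0<-Add2 // r0:Add2,r1:9,r2:5,r3:Mul1,r4:9,r5:5
cycle 6: stall // r0:Add2,r1:9,r2:5,r3:Mul1,r4:9,r5:5
cycle 7: stall // r0:Add2,r1:9,r2:5,r3:Mul1,r4:9,r5:5
cycle 8: CDB Add1=2; issue SUB r4<-Add1 // r0:Add2,r1:9,r2:5,r3:Mul1,r4:Add1,r5:5
cycle 9: CDB Add2=14; issue ADD r2<-Add2 // r0:14,r1:9,r2:Add2,r3:Mul1,r4:Add1,r5:5
cycle 10: CDB Mul1=45; stall // r0:14,r1:9,r2:Add2,r3:45,r4:Add1,r5:5

STATUS = TAG Add2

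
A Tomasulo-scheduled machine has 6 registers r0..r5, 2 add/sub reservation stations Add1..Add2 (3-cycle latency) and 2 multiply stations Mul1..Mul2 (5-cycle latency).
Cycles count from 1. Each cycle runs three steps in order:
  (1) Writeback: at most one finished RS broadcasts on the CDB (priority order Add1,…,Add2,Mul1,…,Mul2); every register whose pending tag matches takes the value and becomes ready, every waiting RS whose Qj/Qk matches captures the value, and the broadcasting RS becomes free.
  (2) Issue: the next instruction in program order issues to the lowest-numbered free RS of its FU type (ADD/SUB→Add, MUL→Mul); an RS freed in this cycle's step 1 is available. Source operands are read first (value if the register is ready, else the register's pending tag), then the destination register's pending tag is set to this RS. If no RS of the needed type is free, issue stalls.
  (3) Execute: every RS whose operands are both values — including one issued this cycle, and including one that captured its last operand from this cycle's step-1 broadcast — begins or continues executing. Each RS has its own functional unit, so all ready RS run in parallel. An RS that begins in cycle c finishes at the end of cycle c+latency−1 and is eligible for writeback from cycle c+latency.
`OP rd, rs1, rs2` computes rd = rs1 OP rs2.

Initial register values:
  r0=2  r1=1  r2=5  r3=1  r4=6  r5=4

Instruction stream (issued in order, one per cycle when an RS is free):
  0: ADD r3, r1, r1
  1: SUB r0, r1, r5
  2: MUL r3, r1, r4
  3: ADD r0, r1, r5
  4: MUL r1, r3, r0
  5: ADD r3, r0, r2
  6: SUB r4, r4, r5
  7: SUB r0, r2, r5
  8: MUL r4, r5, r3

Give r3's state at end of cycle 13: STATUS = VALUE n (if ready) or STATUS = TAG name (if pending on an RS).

cycle 1: issue ADD r3<-Add1 // r0:2,r1:1,r2:5,r3:Add1,r4:6,r5:4
cycle 2: issue SUB r0<-Add2 // r0:Add2,r1:1,r2:5,r3:Add1,r4:6,r5:4
cycle 3: issue MUL r3<-Mul1 // r0:Add2,r1:1,r2:5,r3:Mul1,r4:6,r5:4
cycle 4: CDB Add1=2; issue ADD r0<-Add1 // r0:Add1,r1:1,r2:5,r3:Mul1,r4:6,r5:4
cycle 5: CDB Add2=-3; issue MUL r1<-Mul2 // r0:Add1,r1:Mul2,r2:5,r3:Mul1,r4:6,r5:4
cycle 6: issue ADD r3<-Add2 // r0:Add1,r1:Mul2,r2:5,r3:Add2,r4:6,r5:4
cycle 7: CDB Add1=5; issue SUB r4<-Add1 // r0:5,r1:Mul2,r2:5,r3:Add2,r4:Add1,r5:4
cycle 8: CDB Mul1=6; stall // r0:5,r1:Mul2,r2:5,r3:Add2,r4:Add1,r5:4
cycle 9: stall // r0:5,r1:Mul2,r2:5,r3:Add2,r4:Add1,r5:4
cycle 10: CDB Add1=2; issue SUB r0<-Add1 // r0:Add1,r1:Mul2,r2:5,r3:Add2,r4:2,r5:4
cycle 11: CDB Add2=10; issue MUL r4<-Mul1 // r0:Add1,r1:Mul2,r2:5,r3:10,r4:Mul1,r5:4
cycle 12: - // r0:Add1,r1:Mul2,r2:5,r3:10,r4:Mul1,r5:4
cycle 13: CDB Add1=1 // r0:1,r1:Mul2,r2:5,r3:10,r4:Mul1,r5:4

STATUS = VALUE 10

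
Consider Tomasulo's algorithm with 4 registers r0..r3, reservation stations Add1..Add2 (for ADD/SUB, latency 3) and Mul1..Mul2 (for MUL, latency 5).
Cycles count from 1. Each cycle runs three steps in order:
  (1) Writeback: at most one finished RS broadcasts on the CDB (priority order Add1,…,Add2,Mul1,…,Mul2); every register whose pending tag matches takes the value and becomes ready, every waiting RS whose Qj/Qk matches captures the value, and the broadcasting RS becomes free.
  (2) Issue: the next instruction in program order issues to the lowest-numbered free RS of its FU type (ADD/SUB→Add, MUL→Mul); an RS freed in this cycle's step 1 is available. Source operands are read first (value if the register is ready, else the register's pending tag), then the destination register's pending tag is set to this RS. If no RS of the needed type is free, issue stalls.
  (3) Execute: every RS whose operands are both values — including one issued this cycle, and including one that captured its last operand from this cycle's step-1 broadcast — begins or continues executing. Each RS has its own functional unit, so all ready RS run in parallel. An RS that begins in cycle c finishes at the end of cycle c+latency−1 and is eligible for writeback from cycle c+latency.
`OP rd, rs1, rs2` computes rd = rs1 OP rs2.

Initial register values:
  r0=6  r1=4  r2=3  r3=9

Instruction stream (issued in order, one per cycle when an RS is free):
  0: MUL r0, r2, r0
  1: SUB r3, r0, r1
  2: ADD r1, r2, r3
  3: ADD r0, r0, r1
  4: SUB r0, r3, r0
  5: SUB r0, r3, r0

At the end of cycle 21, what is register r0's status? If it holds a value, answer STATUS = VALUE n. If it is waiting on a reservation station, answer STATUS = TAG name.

STATUS = VALUE 35

c1: issue MUL r0<-Mul1 | r0:Mul1,r1:4,r2:3,r3:9
c2: issue SUB r3<-Add1 | r0:Mul1,r1:4,r2:3,r3:Add1
c3: issue ADD r1<-Add2 | r0:Mul1,r1:Add2,r2:3,r3:Add1
c4: stall | r0:Mul1,r1:Add2,r2:3,r3:Add1
c5: stall | r0:Mul1,r1:Add2,r2:3,r3:Add1
c6: CDB Mul1=18; stall | r0:18,r1:Add2,r2:3,r3:Add1
c7: stall | r0:18,r1:Add2,r2:3,r3:Add1
c8: stall | r0:18,r1:Add2,r2:3,r3:Add1
c9: CDB Add1=14; issue ADD r0<-Add1 | r0:Add1,r1:Add2,r2:3,r3:14
c10: stall | r0:Add1,r1:Add2,r2:3,r3:14
c11: stall | r0:Add1,r1:Add2,r2:3,r3:14
c12: CDB Add2=17; issue SUB r0<-Add2 | r0:Add2,r1:17,r2:3,r3:14
c13: stall | r0:Add2,r1:17,r2:3,r3:14
c14: stall | r0:Add2,r1:17,r2:3,r3:14
c15: CDB Add1=35; issue SUB r0<-Add1 | r0:Add1,r1:17,r2:3,r3:14
c16: - | r0:Add1,r1:17,r2:3,r3:14
c17: - | r0:Add1,r1:17,r2:3,r3:14
c18: CDB Add2=-21 | r0:Add1,r1:17,r2:3,r3:14
c19: - | r0:Add1,r1:17,r2:3,r3:14
c20: - | r0:Add1,r1:17,r2:3,r3:14
c21: CDB Add1=35 | r0:35,r1:17,r2:3,r3:14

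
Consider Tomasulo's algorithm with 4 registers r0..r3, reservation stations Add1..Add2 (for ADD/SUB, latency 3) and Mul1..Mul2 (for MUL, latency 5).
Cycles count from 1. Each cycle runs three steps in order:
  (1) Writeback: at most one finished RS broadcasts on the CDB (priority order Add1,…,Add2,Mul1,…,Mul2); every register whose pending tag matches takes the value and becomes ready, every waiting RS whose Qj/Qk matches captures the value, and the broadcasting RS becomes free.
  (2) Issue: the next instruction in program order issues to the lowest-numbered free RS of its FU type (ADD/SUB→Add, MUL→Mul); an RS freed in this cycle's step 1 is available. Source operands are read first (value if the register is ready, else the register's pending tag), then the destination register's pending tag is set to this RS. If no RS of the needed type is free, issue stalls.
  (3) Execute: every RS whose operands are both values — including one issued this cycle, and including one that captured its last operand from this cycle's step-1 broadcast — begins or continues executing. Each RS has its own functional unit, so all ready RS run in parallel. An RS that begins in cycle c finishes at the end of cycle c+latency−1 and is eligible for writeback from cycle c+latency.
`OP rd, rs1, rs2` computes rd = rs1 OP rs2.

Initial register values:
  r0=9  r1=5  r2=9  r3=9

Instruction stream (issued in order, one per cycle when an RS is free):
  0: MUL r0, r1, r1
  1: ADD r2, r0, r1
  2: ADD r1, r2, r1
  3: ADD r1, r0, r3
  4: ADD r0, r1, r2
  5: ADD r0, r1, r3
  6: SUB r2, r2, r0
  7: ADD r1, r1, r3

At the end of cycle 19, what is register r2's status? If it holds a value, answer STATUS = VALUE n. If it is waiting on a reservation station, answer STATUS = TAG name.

STATUS = VALUE -13

  c1: issue MUL r0<-Mul1  regs: r0:Mul1,r1:5,r2:9,r3:9
  c2: issue ADD r2<-Add1  regs: r0:Mul1,r1:5,r2:Add1,r3:9
  c3: issue ADD r1<-Add2  regs: r0:Mul1,r1:Add2,r2:Add1,r3:9
  c4: stall  regs: r0:Mul1,r1:Add2,r2:Add1,r3:9
  c5: stall  regs: r0:Mul1,r1:Add2,r2:Add1,r3:9
  c6: CDB Mul1=25; stall  regs: r0:25,r1:Add2,r2:Add1,r3:9
  c7: stall  regs: r0:25,r1:Add2,r2:Add1,r3:9
  c8: stall  regs: r0:25,r1:Add2,r2:Add1,r3:9
  c9: CDB Add1=30; issue ADD r1<-Add1  regs: r0:25,r1:Add1,r2:30,r3:9
  c10: stall  regs: r0:25,r1:Add1,r2:30,r3:9
  c11: stall  regs: r0:25,r1:Add1,r2:30,r3:9
  c12: CDB Add1=34; issue ADD r0<-Add1  regs: r0:Add1,r1:34,r2:30,r3:9
  c13: CDB Add2=35; issue ADD r0<-Add2  regs: r0:Add2,r1:34,r2:30,r3:9
  c14: stall  regs: r0:Add2,r1:34,r2:30,r3:9
  c15: CDB Add1=64; issue SUB r2<-Add1  regs: r0:Add2,r1:34,r2:Add1,r3:9
  c16: CDB Add2=43; issue ADD r1<-Add2  regs: r0:43,r1:Add2,r2:Add1,r3:9
  c17: -  regs: r0:43,r1:Add2,r2:Add1,r3:9
  c18: -  regs: r0:43,r1:Add2,r2:Add1,r3:9
  c19: CDB Add1=-13  regs: r0:43,r1:Add2,r2:-13,r3:9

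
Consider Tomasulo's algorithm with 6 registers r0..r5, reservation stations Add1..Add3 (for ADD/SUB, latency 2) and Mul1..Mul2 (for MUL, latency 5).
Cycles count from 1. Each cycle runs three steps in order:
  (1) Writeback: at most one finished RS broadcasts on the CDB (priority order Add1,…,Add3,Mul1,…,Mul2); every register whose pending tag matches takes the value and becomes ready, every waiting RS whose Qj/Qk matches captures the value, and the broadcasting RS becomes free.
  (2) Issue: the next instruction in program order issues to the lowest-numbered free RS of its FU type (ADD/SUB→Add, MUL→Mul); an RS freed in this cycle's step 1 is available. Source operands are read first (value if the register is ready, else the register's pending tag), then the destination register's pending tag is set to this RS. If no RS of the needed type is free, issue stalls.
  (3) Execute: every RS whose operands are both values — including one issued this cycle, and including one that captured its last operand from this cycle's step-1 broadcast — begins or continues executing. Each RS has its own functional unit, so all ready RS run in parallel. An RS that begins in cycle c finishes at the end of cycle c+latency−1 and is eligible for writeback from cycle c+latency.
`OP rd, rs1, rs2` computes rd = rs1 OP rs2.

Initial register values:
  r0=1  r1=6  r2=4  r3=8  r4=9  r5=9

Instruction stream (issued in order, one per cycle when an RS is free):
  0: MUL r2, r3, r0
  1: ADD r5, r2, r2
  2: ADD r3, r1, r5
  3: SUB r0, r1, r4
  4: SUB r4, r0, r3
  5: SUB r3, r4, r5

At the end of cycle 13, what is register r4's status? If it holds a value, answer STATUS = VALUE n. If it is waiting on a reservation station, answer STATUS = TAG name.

c1: issue MUL r2<-Mul1 | r0:1,r1:6,r2:Mul1,r3:8,r4:9,r5:9
c2: issue ADD r5<-Add1 | r0:1,r1:6,r2:Mul1,r3:8,r4:9,r5:Add1
c3: issue ADD r3<-Add2 | r0:1,r1:6,r2:Mul1,r3:Add2,r4:9,r5:Add1
c4: issue SUB r0<-Add3 | r0:Add3,r1:6,r2:Mul1,r3:Add2,r4:9,r5:Add1
c5: stall | r0:Add3,r1:6,r2:Mul1,r3:Add2,r4:9,r5:Add1
c6: CDB Add3=-3; issue SUB r4<-Add3 | r0:-3,r1:6,r2:Mul1,r3:Add2,r4:Add3,r5:Add1
c7: CDB Mul1=8; stall | r0:-3,r1:6,r2:8,r3:Add2,r4:Add3,r5:Add1
c8: stall | r0:-3,r1:6,r2:8,r3:Add2,r4:Add3,r5:Add1
c9: CDB Add1=16; issue SUB r3<-Add1 | r0:-3,r1:6,r2:8,r3:Add1,r4:Add3,r5:16
c10: - | r0:-3,r1:6,r2:8,r3:Add1,r4:Add3,r5:16
c11: CDB Add2=22 | r0:-3,r1:6,r2:8,r3:Add1,r4:Add3,r5:16
c12: - | r0:-3,r1:6,r2:8,r3:Add1,r4:Add3,r5:16
c13: CDB Add3=-25 | r0:-3,r1:6,r2:8,r3:Add1,r4:-25,r5:16

STATUS = VALUE -25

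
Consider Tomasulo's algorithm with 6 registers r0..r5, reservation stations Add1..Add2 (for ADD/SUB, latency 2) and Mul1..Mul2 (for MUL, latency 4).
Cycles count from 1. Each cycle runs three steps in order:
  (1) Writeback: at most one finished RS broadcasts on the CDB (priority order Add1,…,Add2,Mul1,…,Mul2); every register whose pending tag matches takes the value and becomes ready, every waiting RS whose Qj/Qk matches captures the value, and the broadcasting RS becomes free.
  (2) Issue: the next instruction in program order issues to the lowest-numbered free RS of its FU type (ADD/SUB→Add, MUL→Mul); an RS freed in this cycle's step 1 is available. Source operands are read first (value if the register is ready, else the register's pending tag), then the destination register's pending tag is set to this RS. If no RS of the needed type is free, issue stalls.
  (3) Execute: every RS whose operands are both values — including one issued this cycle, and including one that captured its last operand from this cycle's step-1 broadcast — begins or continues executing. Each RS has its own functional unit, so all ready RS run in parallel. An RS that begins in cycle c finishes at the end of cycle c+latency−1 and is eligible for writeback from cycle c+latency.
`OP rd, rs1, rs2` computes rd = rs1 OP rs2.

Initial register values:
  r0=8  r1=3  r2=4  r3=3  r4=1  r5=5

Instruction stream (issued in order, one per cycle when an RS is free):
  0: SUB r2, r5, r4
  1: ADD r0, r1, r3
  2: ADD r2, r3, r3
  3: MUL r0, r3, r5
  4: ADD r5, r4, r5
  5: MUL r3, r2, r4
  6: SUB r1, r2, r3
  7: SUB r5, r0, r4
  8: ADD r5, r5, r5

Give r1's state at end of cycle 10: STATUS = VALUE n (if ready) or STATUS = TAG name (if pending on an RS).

STATUS = TAG Add1

c1: issue SUB r2<-Add1 | r0:8,r1:3,r2:Add1,r3:3,r4:1,r5:5
c2: issue ADD r0<-Add2 | r0:Add2,r1:3,r2:Add1,r3:3,r4:1,r5:5
c3: CDB Add1=4; issue ADD r2<-Add1 | r0:Add2,r1:3,r2:Add1,r3:3,r4:1,r5:5
c4: CDB Add2=6; issue MUL r0<-Mul1 | r0:Mul1,r1:3,r2:Add1,r3:3,r4:1,r5:5
c5: CDB Add1=6; issue ADD r5<-Add1 | r0:Mul1,r1:3,r2:6,r3:3,r4:1,r5:Add1
c6: issue MUL r3<-Mul2 | r0:Mul1,r1:3,r2:6,r3:Mul2,r4:1,r5:Add1
c7: CDB Add1=6; issue SUB r1<-Add1 | r0:Mul1,r1:Add1,r2:6,r3:Mul2,r4:1,r5:6
c8: CDB Mul1=15; issue SUB r5<-Add2 | r0:15,r1:Add1,r2:6,r3:Mul2,r4:1,r5:Add2
c9: stall | r0:15,r1:Add1,r2:6,r3:Mul2,r4:1,r5:Add2
c10: CDB Add2=14; issue ADD r5<-Add2 | r0:15,r1:Add1,r2:6,r3:Mul2,r4:1,r5:Add2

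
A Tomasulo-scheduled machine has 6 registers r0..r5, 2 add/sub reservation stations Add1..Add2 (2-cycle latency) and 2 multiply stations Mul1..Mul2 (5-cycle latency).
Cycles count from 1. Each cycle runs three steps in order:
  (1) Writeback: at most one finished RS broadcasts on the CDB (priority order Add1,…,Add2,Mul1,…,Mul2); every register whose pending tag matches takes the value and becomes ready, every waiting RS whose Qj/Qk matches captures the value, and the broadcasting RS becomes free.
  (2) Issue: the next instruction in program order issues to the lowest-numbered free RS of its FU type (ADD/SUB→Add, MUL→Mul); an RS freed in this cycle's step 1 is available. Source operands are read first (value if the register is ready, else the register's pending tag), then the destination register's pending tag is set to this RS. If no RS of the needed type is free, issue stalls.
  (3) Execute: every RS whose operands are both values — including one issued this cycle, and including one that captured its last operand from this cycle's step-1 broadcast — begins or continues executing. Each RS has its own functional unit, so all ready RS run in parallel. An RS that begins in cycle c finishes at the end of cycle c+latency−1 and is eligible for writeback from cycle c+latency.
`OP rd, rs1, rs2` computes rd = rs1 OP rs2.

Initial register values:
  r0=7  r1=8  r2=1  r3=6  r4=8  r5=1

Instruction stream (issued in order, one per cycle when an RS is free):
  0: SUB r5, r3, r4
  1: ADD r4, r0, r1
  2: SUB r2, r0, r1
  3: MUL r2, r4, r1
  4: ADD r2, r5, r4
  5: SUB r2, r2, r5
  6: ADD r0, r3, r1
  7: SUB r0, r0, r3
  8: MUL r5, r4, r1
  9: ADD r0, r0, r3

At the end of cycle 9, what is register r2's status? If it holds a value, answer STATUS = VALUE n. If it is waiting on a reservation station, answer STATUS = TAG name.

STATUS = TAG Add2

c1: issue SUB r5<-Add1 | r0:7,r1:8,r2:1,r3:6,r4:8,r5:Add1
c2: issue ADD r4<-Add2 | r0:7,r1:8,r2:1,r3:6,r4:Add2,r5:Add1
c3: CDB Add1=-2; issue SUB r2<-Add1 | r0:7,r1:8,r2:Add1,r3:6,r4:Add2,r5:-2
c4: CDB Add2=15; issue MUL r2<-Mul1 | r0:7,r1:8,r2:Mul1,r3:6,r4:15,r5:-2
c5: CDB Add1=-1; issue ADD r2<-Add1 | r0:7,r1:8,r2:Add1,r3:6,r4:15,r5:-2
c6: issue SUB r2<-Add2 | r0:7,r1:8,r2:Add2,r3:6,r4:15,r5:-2
c7: CDB Add1=13; issue ADD r0<-Add1 | r0:Add1,r1:8,r2:Add2,r3:6,r4:15,r5:-2
c8: stall | r0:Add1,r1:8,r2:Add2,r3:6,r4:15,r5:-2
c9: CDB Add1=14; issue SUB r0<-Add1 | r0:Add1,r1:8,r2:Add2,r3:6,r4:15,r5:-2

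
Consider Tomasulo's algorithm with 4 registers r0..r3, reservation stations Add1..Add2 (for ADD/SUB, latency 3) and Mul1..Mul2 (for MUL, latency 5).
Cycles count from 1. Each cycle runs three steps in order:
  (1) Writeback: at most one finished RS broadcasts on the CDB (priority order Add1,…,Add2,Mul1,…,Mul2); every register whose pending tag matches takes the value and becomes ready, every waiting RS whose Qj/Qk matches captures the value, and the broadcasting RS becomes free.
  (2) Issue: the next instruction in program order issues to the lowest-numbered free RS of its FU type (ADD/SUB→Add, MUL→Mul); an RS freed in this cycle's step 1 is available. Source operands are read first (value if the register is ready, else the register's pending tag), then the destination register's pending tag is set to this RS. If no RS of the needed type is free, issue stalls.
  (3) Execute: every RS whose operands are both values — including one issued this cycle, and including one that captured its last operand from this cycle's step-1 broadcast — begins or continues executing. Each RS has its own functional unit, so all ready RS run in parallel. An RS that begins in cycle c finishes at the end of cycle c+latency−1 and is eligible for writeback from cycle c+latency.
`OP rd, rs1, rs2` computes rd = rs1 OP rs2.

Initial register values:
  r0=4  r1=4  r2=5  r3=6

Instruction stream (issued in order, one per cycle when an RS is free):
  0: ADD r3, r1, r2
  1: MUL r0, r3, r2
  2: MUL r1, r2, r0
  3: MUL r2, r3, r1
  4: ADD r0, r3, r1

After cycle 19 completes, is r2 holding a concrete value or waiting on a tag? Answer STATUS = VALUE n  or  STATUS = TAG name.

c1: issue ADD r3<-Add1 | r0:4,r1:4,r2:5,r3:Add1
c2: issue MUL r0<-Mul1 | r0:Mul1,r1:4,r2:5,r3:Add1
c3: issue MUL r1<-Mul2 | r0:Mul1,r1:Mul2,r2:5,r3:Add1
c4: CDB Add1=9; stall | r0:Mul1,r1:Mul2,r2:5,r3:9
c5: stall | r0:Mul1,r1:Mul2,r2:5,r3:9
c6: stall | r0:Mul1,r1:Mul2,r2:5,r3:9
c7: stall | r0:Mul1,r1:Mul2,r2:5,r3:9
c8: stall | r0:Mul1,r1:Mul2,r2:5,r3:9
c9: CDB Mul1=45; issue MUL r2<-Mul1 | r0:45,r1:Mul2,r2:Mul1,r3:9
c10: issue ADD r0<-Add1 | r0:Add1,r1:Mul2,r2:Mul1,r3:9
c11: - | r0:Add1,r1:Mul2,r2:Mul1,r3:9
c12: - | r0:Add1,r1:Mul2,r2:Mul1,r3:9
c13: - | r0:Add1,r1:Mul2,r2:Mul1,r3:9
c14: CDB Mul2=225 | r0:Add1,r1:225,r2:Mul1,r3:9
c15: - | r0:Add1,r1:225,r2:Mul1,r3:9
c16: - | r0:Add1,r1:225,r2:Mul1,r3:9
c17: CDB Add1=234 | r0:234,r1:225,r2:Mul1,r3:9
c18: - | r0:234,r1:225,r2:Mul1,r3:9
c19: CDB Mul1=2025 | r0:234,r1:225,r2:2025,r3:9

STATUS = VALUE 2025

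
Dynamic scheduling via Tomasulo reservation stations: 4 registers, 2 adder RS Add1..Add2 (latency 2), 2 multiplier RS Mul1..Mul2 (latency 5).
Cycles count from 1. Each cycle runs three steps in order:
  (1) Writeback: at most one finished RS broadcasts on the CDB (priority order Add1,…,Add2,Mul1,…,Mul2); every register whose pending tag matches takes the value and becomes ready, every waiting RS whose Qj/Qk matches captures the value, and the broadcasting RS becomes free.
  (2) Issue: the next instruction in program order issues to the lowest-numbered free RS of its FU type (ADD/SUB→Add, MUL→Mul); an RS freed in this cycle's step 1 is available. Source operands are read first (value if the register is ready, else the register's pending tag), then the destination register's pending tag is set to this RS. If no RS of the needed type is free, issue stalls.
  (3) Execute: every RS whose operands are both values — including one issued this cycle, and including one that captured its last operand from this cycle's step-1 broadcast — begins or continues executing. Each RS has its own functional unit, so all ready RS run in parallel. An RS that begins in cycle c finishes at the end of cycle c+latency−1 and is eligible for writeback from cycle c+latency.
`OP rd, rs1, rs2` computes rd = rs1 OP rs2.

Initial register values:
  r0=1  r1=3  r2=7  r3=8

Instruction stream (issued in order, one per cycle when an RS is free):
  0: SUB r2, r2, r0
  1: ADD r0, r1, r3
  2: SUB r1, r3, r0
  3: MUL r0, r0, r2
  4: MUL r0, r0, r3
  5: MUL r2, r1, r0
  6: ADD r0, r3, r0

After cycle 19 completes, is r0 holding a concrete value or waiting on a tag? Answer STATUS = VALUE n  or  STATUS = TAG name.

STATUS = VALUE 536

c1: issue SUB r2<-Add1 | r0:1,r1:3,r2:Add1,r3:8
c2: issue ADD r0<-Add2 | r0:Add2,r1:3,r2:Add1,r3:8
c3: CDB Add1=6; issue SUB r1<-Add1 | r0:Add2,r1:Add1,r2:6,r3:8
c4: CDB Add2=11; issue MUL r0<-Mul1 | r0:Mul1,r1:Add1,r2:6,r3:8
c5: issue MUL r0<-Mul2 | r0:Mul2,r1:Add1,r2:6,r3:8
c6: CDB Add1=-3; stall | r0:Mul2,r1:-3,r2:6,r3:8
c7: stall | r0:Mul2,r1:-3,r2:6,r3:8
c8: stall | r0:Mul2,r1:-3,r2:6,r3:8
c9: CDB Mul1=66; issue MUL r2<-Mul1 | r0:Mul2,r1:-3,r2:Mul1,r3:8
c10: issue ADD r0<-Add1 | r0:Add1,r1:-3,r2:Mul1,r3:8
c11: - | r0:Add1,r1:-3,r2:Mul1,r3:8
c12: - | r0:Add1,r1:-3,r2:Mul1,r3:8
c13: - | r0:Add1,r1:-3,r2:Mul1,r3:8
c14: CDB Mul2=528 | r0:Add1,r1:-3,r2:Mul1,r3:8
c15: - | r0:Add1,r1:-3,r2:Mul1,r3:8
c16: CDB Add1=536 | r0:536,r1:-3,r2:Mul1,r3:8
c17: - | r0:536,r1:-3,r2:Mul1,r3:8
c18: - | r0:536,r1:-3,r2:Mul1,r3:8
c19: CDB Mul1=-1584 | r0:536,r1:-3,r2:-1584,r3:8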